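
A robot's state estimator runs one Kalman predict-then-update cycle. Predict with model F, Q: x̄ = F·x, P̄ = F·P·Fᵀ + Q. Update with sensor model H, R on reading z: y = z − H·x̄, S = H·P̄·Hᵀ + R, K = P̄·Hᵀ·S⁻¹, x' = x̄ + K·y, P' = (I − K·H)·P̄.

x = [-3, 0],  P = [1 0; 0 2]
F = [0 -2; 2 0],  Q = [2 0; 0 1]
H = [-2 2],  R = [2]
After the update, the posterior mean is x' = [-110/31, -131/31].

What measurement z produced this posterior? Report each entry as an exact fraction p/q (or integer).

x̄ = F·x = [0, -6]
P̄ = F·P·Fᵀ + Q = [10 0; 0 5]
S = H·P̄·Hᵀ + R = [62]
K = P̄·Hᵀ·S⁻¹ = [-10/31; 5/31]
x' − x̄ = [-110/31, 55/31] = K·y
y = (KᵀK)⁻¹·Kᵀ·(x' − x̄) = [11]
z = y + H·x̄ = [11] + [-12] = [-1]

z = [-1]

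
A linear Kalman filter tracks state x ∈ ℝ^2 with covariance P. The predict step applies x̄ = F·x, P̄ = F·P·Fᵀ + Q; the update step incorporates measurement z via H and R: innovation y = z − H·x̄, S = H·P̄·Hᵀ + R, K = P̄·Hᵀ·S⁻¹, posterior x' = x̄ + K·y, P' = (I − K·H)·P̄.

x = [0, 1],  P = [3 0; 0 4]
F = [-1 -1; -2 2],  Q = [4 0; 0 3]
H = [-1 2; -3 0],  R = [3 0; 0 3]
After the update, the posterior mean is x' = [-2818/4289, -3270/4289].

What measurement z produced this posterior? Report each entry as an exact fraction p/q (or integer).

z = [-1, 2]

x̄ = F·x = [-1, 2]
P̄ = F·P·Fᵀ + Q = [11 -2; -2 31]
S = H·P̄·Hᵀ + R = [146 45; 45 102]
K = P̄·Hᵀ·S⁻¹ = [-15/4289 -1381/4289; 2086/4289 -668/4289]
x' − x̄ = [1471/4289, -11848/4289] = K·y
y = (KᵀK)⁻¹·Kᵀ·(x' − x̄) = [-6, -1]
z = y + H·x̄ = [-6, -1] + [5, 3] = [-1, 2]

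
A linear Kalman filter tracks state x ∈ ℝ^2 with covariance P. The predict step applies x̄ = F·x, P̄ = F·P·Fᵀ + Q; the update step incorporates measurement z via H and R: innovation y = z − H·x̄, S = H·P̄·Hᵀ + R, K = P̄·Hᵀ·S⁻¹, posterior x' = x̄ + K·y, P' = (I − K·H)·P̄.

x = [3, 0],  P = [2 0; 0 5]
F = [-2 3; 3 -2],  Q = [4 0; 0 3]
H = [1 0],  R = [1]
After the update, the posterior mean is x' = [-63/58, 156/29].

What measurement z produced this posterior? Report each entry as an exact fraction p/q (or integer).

x̄ = F·x = [-6, 9]
P̄ = F·P·Fᵀ + Q = [57 -42; -42 41]
S = H·P̄·Hᵀ + R = [58]
K = P̄·Hᵀ·S⁻¹ = [57/58; -21/29]
x' − x̄ = [285/58, -105/29] = K·y
y = (KᵀK)⁻¹·Kᵀ·(x' − x̄) = [5]
z = y + H·x̄ = [5] + [-6] = [-1]

z = [-1]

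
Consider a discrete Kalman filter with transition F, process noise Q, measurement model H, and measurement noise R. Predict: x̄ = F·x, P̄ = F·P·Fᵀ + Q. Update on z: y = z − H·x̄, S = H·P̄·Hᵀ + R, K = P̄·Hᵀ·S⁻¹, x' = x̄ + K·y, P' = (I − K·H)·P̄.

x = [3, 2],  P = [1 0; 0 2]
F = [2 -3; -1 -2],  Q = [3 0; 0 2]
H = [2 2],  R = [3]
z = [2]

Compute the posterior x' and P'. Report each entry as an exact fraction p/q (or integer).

x' = [1120/227, -917/227]
P' = [775/227 -670/227; -670/227 733/227]

x̄ = F·x = [0, -7]
P̄ = F·P·Fᵀ + Q = [25 10; 10 11]
y = z − H·x̄ = [16]
S = H·P̄·Hᵀ + R = [227]
K = P̄·Hᵀ·S⁻¹ = [70/227; 42/227]
x' = x̄ + K·y = [1120/227, -917/227]
P' = (I − K·H)·P̄ = [775/227 -670/227; -670/227 733/227]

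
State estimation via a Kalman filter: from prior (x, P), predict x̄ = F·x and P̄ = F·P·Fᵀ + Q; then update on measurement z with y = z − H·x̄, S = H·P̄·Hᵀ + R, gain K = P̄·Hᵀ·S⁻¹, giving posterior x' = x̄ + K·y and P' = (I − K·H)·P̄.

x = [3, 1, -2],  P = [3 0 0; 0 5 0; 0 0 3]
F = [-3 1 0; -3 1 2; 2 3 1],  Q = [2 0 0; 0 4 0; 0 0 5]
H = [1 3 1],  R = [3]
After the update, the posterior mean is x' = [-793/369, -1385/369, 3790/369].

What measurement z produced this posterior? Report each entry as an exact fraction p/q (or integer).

z = [-3]

x̄ = F·x = [-8, -12, 7]
P̄ = F·P·Fᵀ + Q = [34 32 -3; 32 48 3; -3 3 65]
S = H·P̄·Hᵀ + R = [738]
K = P̄·Hᵀ·S⁻¹ = [127/738; 179/738; 71/738]
x' − x̄ = [2159/369, 3043/369, 1207/369] = K·y
y = (KᵀK)⁻¹·Kᵀ·(x' − x̄) = [34]
z = y + H·x̄ = [34] + [-37] = [-3]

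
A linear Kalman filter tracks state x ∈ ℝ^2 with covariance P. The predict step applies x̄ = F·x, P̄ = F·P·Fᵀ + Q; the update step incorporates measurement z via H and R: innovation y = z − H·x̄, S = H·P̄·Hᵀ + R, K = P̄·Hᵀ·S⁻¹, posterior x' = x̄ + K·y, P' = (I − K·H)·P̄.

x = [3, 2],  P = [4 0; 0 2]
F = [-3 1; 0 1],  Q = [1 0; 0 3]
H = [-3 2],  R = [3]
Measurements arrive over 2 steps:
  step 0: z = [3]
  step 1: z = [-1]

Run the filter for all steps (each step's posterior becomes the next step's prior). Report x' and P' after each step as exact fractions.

step 0: x̄ = F·x = [-7, 2]
step 0: P̄ = F·P·Fᵀ + Q = [39 2; 2 5]
step 0: y = z − H·x̄ = [-22]
step 0: S = H·P̄·Hᵀ + R = [350]
step 0: K = P̄·Hᵀ·S⁻¹ = [-113/350; 2/175]
step 0: x' = x̄ + K·y = [18/175, 306/175]
step 0: P' = (I − K·H)·P̄ = [881/350 576/175; 576/175 867/175]
step 1: x̄ = F·x = [36/25, 306/175]
step 1: P̄ = F·P·Fᵀ + Q = [443/50 -123/25; -123/25 1392/175]
step 1: y = z − H·x̄ = [-31/175]
step 1: S = H·P̄·Hᵀ + R = [60759/350]
step 1: K = P̄·Hᵀ·S⁻¹ = [-4249/20253; 3578/20253]
step 1: x' = x̄ + K·y = [29917/20253, 34780/20253]
step 1: P' = (I − K·H)·P̄ = [8231/6751 10222/6751; 10222/6751 17122/6751]

step 0: x' = [18/175, 306/175], P' = [881/350 576/175; 576/175 867/175]
step 1: x' = [29917/20253, 34780/20253], P' = [8231/6751 10222/6751; 10222/6751 17122/6751]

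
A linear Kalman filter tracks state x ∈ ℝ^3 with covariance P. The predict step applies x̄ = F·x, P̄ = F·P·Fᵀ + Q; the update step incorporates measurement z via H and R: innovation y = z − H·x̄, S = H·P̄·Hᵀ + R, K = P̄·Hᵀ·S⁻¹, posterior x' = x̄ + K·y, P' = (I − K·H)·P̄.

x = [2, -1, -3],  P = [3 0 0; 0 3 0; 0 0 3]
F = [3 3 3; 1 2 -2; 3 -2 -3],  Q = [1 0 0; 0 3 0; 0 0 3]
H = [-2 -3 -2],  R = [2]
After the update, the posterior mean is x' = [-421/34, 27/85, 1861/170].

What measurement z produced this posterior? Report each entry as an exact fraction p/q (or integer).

x̄ = F·x = [-6, 6, 17]
P̄ = F·P·Fᵀ + Q = [82 9 -18; 9 30 15; -18 15 69]
S = H·P̄·Hᵀ + R = [1020]
K = P̄·Hᵀ·S⁻¹ = [-31/204; -23/170; -49/340]
x' − x̄ = [-217/34, -483/85, -1029/170] = K·y
y = (KᵀK)⁻¹·Kᵀ·(x' − x̄) = [42]
z = y + H·x̄ = [42] + [-40] = [2]

z = [2]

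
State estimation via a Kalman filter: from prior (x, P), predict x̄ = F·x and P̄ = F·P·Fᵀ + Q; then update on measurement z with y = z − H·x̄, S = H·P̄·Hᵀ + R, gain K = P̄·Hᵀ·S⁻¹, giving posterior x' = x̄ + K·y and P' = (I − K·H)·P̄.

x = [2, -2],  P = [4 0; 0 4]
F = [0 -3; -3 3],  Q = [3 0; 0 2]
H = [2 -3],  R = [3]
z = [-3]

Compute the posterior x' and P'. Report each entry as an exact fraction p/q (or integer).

x̄ = F·x = [6, -12]
P̄ = F·P·Fᵀ + Q = [39 -36; -36 74]
y = z − H·x̄ = [-51]
S = H·P̄·Hᵀ + R = [1257]
K = P̄·Hᵀ·S⁻¹ = [62/419; -98/419]
x' = x̄ + K·y = [-648/419, -30/419]
P' = (I − K·H)·P̄ = [4809/419 3144/419; 3144/419 2194/419]

x' = [-648/419, -30/419]
P' = [4809/419 3144/419; 3144/419 2194/419]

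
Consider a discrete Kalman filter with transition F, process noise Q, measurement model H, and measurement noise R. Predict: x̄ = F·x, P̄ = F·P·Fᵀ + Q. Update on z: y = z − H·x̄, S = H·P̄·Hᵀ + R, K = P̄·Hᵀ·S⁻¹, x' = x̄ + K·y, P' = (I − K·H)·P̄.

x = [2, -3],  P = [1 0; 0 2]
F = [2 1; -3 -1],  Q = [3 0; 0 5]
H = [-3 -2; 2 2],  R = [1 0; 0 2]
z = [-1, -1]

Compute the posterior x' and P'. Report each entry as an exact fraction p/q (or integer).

x' = [145/76, -137/57]
P' = [163/76 -54/19; -54/19 224/57]

x̄ = F·x = [1, -3]
P̄ = F·P·Fᵀ + Q = [9 -8; -8 16]
y = z − H·x̄ = [-4, 3]
S = H·P̄·Hᵀ + R = [50 -38; -38 38]
K = P̄·Hᵀ·S⁻¹ = [-3/4 -53/76; 2/3 62/57]
x' = x̄ + K·y = [145/76, -137/57]
P' = (I − K·H)·P̄ = [163/76 -54/19; -54/19 224/57]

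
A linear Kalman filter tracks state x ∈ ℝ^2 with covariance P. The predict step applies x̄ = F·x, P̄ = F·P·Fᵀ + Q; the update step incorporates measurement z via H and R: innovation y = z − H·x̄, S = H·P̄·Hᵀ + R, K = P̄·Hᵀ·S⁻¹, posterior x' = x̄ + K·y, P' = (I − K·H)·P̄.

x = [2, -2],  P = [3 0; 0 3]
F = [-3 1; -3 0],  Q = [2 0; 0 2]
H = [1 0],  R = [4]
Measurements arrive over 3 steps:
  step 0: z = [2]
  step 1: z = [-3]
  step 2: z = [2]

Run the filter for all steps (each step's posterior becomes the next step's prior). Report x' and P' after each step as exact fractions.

step 0: x̄ = F·x = [-8, -6]
step 0: P̄ = F·P·Fᵀ + Q = [32 27; 27 29]
step 0: y = z − H·x̄ = [10]
step 0: S = H·P̄·Hᵀ + R = [36]
step 0: K = P̄·Hᵀ·S⁻¹ = [8/9; 3/4]
step 0: x' = x̄ + K·y = [8/9, 3/2]
step 0: P' = (I − K·H)·P̄ = [32/9 3; 3 35/4]
step 1: x̄ = F·x = [-7/6, -8/3]
step 1: P̄ = F·P·Fᵀ + Q = [99/4 23; 23 34]
step 1: y = z − H·x̄ = [-11/6]
step 1: S = H·P̄·Hᵀ + R = [115/4]
step 1: K = P̄·Hᵀ·S⁻¹ = [99/115; 4/5]
step 1: x' = x̄ + K·y = [-947/345, -62/15]
step 1: P' = (I − K·H)·P̄ = [396/115 16/5; 16/5 78/5]
step 2: x̄ = F·x = [283/69, 947/115]
step 2: P̄ = F·P·Fᵀ + Q = [676/23 492/23; 492/23 3794/115]
step 2: y = z − H·x̄ = [-145/69]
step 2: S = H·P̄·Hᵀ + R = [768/23]
step 2: K = P̄·Hᵀ·S⁻¹ = [169/192; 41/64]
step 2: x' = x̄ + K·y = [1297/576, 6613/960]
step 2: P' = (I − K·H)·P̄ = [169/48 41/16; 41/16 1543/80]

step 0: x' = [8/9, 3/2], P' = [32/9 3; 3 35/4]
step 1: x' = [-947/345, -62/15], P' = [396/115 16/5; 16/5 78/5]
step 2: x' = [1297/576, 6613/960], P' = [169/48 41/16; 41/16 1543/80]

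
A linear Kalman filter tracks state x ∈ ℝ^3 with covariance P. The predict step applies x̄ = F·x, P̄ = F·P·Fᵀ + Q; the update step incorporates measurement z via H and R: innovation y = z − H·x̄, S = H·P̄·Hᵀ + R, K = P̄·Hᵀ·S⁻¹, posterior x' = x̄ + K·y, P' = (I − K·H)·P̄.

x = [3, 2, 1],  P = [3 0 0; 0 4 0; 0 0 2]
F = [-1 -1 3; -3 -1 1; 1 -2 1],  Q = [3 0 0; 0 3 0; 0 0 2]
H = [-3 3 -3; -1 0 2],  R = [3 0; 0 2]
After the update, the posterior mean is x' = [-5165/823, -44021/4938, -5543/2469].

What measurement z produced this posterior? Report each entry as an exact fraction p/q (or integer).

z = [-1, 2]

x̄ = F·x = [-2, -10, 0]
P̄ = F·P·Fᵀ + Q = [28 19 11; 19 36 1; 11 1 23]
S = H·P̄·Hᵀ + R = [624 -138; -138 78]
K = P̄·Hᵀ·S⁻¹ = [-153/823 -334/823; 233/4938 -332/2469; -241/2469 1363/4938]
x' − x̄ = [-3519/823, 5359/4938, -5543/2469] = K·y
y = (KᵀK)⁻¹·Kᵀ·(x' − x̄) = [23, 0]
z = y + H·x̄ = [23, 0] + [-24, 2] = [-1, 2]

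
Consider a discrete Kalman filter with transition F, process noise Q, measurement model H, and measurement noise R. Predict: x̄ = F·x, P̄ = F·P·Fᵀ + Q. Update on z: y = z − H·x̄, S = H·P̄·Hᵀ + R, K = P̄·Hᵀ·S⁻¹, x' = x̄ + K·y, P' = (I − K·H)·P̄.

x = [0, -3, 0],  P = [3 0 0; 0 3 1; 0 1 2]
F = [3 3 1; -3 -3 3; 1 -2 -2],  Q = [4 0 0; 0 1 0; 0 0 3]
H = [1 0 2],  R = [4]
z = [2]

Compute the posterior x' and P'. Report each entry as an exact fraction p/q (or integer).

x' = [-561/61, 573/61, 685/122]
P' = [3738/61 -1986/61 -1845/61; -1986/61 2203/61 945/61; -1845/61 945/61 1939/122]

x̄ = F·x = [-9, 9, 6]
P̄ = F·P·Fᵀ + Q = [66 -42 -21; -42 55 -3; -21 -3 34]
y = z − H·x̄ = [-1]
S = H·P̄·Hᵀ + R = [122]
K = P̄·Hᵀ·S⁻¹ = [12/61; -24/61; 47/122]
x' = x̄ + K·y = [-561/61, 573/61, 685/122]
P' = (I − K·H)·P̄ = [3738/61 -1986/61 -1845/61; -1986/61 2203/61 945/61; -1845/61 945/61 1939/122]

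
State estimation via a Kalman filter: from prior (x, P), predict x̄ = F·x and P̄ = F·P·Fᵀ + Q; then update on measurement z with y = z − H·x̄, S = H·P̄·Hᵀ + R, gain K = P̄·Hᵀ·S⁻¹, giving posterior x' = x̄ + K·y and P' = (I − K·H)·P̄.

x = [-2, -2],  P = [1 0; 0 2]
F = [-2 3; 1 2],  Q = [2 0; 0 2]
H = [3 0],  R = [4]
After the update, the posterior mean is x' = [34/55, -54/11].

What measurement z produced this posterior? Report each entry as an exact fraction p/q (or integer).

x̄ = F·x = [-2, -6]
P̄ = F·P·Fᵀ + Q = [24 10; 10 11]
S = H·P̄·Hᵀ + R = [220]
K = P̄·Hᵀ·S⁻¹ = [18/55; 3/22]
x' − x̄ = [144/55, 12/11] = K·y
y = (KᵀK)⁻¹·Kᵀ·(x' − x̄) = [8]
z = y + H·x̄ = [8] + [-6] = [2]

z = [2]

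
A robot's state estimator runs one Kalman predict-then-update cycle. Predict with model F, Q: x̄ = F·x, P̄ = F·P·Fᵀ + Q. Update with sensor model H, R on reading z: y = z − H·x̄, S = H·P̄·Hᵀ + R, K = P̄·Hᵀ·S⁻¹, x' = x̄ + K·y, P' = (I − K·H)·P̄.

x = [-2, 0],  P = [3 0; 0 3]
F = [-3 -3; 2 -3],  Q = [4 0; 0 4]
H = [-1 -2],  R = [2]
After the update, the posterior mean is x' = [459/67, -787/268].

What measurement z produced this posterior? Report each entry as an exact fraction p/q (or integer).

x̄ = F·x = [6, -4]
P̄ = F·P·Fᵀ + Q = [58 9; 9 43]
S = H·P̄·Hᵀ + R = [268]
K = P̄·Hᵀ·S⁻¹ = [-19/67; -95/268]
x' − x̄ = [57/67, 285/268] = K·y
y = (KᵀK)⁻¹·Kᵀ·(x' − x̄) = [-3]
z = y + H·x̄ = [-3] + [2] = [-1]

z = [-1]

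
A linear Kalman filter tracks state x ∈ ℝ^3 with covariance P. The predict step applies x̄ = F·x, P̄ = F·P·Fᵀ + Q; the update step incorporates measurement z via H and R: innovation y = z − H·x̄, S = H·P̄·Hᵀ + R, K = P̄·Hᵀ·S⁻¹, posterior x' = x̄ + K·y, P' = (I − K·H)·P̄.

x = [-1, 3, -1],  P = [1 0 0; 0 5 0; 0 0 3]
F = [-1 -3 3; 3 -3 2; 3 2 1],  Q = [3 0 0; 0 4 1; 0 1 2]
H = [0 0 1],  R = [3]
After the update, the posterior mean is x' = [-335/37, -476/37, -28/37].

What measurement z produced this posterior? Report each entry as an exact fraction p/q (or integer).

x̄ = F·x = [-11, -14, 2]
P̄ = F·P·Fᵀ + Q = [76 60 -24; 60 70 -14; -24 -14 34]
S = H·P̄·Hᵀ + R = [37]
K = P̄·Hᵀ·S⁻¹ = [-24/37; -14/37; 34/37]
x' − x̄ = [72/37, 42/37, -102/37] = K·y
y = (KᵀK)⁻¹·Kᵀ·(x' − x̄) = [-3]
z = y + H·x̄ = [-3] + [2] = [-1]

z = [-1]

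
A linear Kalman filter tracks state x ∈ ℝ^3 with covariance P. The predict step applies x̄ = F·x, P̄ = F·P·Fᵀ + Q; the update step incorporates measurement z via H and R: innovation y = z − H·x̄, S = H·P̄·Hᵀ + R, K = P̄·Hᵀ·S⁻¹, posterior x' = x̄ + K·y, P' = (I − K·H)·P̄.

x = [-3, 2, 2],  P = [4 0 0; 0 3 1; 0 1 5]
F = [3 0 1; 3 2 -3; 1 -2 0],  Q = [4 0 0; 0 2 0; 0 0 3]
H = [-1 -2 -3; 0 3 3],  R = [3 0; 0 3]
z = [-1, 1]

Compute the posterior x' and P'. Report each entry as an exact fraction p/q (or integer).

x' = [32875/20437, 39297/20437, -32107/20437]
P' = [217865/20437 151205/20437 -160236/20437; 151205/20437 196607/20437 -186834/20437; -160236/20437 -186834/20437 183615/20437]

x̄ = F·x = [-7, -11, -7]
P̄ = F·P·Fᵀ + Q = [45 23 10; 23 83 6; 10 6 19]
y = z − H·x̄ = [-51, 55]
S = H·P̄·Hᵀ + R = [775 -858; -858 1029]
K = P̄·Hᵀ·S⁻¹ = [-13189/20437 -9031/20437; 5361/20437 9773/20437; -5647/20437 -3219/20437]
x' = x̄ + K·y = [32875/20437, 39297/20437, -32107/20437]
P' = (I − K·H)·P̄ = [217865/20437 151205/20437 -160236/20437; 151205/20437 196607/20437 -186834/20437; -160236/20437 -186834/20437 183615/20437]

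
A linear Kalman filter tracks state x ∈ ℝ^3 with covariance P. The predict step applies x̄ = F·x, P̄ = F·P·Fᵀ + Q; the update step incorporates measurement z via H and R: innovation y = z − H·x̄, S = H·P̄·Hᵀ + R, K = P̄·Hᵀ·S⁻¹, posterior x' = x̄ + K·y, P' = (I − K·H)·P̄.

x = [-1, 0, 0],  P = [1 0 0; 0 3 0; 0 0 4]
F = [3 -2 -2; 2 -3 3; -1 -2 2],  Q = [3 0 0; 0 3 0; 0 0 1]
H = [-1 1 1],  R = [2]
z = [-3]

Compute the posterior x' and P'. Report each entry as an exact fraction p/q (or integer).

x̄ = F·x = [-3, -2, 1]
P̄ = F·P·Fᵀ + Q = [40 0 -7; 0 70 40; -7 40 30]
y = z − H·x̄ = [-5]
S = H·P̄·Hᵀ + R = [236]
K = P̄·Hᵀ·S⁻¹ = [-47/236; 55/118; 77/236]
x' = x̄ + K·y = [-473/236, -511/118, -149/236]
P' = (I − K·H)·P̄ = [7231/236 2585/118 1967/236; 2585/118 1105/59 485/118; 1967/236 485/118 1151/236]

x' = [-473/236, -511/118, -149/236]
P' = [7231/236 2585/118 1967/236; 2585/118 1105/59 485/118; 1967/236 485/118 1151/236]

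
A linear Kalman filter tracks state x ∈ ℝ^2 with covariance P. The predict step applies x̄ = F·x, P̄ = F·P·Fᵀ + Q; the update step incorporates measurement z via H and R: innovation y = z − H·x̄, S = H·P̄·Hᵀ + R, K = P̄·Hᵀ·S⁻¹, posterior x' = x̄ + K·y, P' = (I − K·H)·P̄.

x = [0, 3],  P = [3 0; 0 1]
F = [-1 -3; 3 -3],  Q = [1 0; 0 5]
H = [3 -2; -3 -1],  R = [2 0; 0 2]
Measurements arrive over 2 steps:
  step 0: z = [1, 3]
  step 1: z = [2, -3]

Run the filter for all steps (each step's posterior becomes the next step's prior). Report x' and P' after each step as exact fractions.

step 0: x̄ = F·x = [-9, -9]
step 0: P̄ = F·P·Fᵀ + Q = [13 0; 0 41]
step 0: y = z − H·x̄ = [10, -33]
step 0: S = H·P̄·Hᵀ + R = [283 -35; -35 160]
step 0: K = P̄·Hᵀ·S⁻¹ = [325/2937 -3224/14685; -2911/8811 -14473/44055]
step 0: x' = x̄ + K·y = [-107/165, -724/495]
step 0: P' = (I − K·H)·P̄ = [598/4895 1066/14685; 1066/14685 19352/44055]
step 1: x̄ = F·x = [277/55, 403/165]
step 1: P̄ = F·P·Fᵀ + Q = [26977/4895 15426/4895; 15426/4895 42813/4895]
step 1: y = z − H·x̄ = [-1357/165, 2401/165]
step 1: S = H·P̄·Hᵀ + R = [238723/4895 -110889/4895; -110889/4895 387952/4895]
step 1: K = P̄·Hᵀ·S⁻¹ = [1786173/16407905 -3564744/16407905; -5136741/16407905 -5236227/16407905]
step 1: x' = x̄ + K·y = [3214766/3281581, 3675499/9844743]
step 1: P' = (I − K·H)·P̄ = [1981258/16407905 1185714/16407905; 1185714/16407905 6915312/16407905]

step 0: x' = [-107/165, -724/495], P' = [598/4895 1066/14685; 1066/14685 19352/44055]
step 1: x' = [3214766/3281581, 3675499/9844743], P' = [1981258/16407905 1185714/16407905; 1185714/16407905 6915312/16407905]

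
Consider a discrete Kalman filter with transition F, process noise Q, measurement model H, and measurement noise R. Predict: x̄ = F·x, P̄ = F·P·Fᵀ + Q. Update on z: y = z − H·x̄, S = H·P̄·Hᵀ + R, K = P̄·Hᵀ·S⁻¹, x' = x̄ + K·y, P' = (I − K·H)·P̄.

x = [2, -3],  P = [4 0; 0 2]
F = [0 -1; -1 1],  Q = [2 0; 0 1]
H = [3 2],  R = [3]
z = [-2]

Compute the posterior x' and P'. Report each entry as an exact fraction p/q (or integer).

x' = [121/43, -223/43]
P' = [108/43 -150/43; -150/43 237/43]

x̄ = F·x = [3, -5]
P̄ = F·P·Fᵀ + Q = [4 -2; -2 7]
y = z − H·x̄ = [-1]
S = H·P̄·Hᵀ + R = [43]
K = P̄·Hᵀ·S⁻¹ = [8/43; 8/43]
x' = x̄ + K·y = [121/43, -223/43]
P' = (I − K·H)·P̄ = [108/43 -150/43; -150/43 237/43]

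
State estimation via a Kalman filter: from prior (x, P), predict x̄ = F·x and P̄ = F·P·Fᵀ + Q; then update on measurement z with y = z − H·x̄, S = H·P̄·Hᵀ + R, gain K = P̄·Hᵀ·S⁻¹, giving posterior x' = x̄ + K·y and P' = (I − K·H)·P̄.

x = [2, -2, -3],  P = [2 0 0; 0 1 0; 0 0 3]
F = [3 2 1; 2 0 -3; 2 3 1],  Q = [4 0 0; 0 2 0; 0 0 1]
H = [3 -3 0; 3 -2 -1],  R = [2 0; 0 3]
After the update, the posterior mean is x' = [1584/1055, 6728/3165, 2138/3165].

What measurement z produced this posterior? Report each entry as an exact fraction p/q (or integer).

z = [-1, -2]

x̄ = F·x = [-1, 13, -5]
P̄ = F·P·Fᵀ + Q = [29 3 21; 3 37 -1; 21 -1 21]
S = H·P̄·Hᵀ + R = [542 372; 372 267]
K = P̄·Hᵀ·S⁻¹ = [-249/1055 584/1055; -571/1055 1628/3165; 209/1055 -352/3165]
x' − x̄ = [2639/1055, -34417/3165, 17963/3165] = K·y
y = (KᵀK)⁻¹·Kᵀ·(x' − x̄) = [41, 22]
z = y + H·x̄ = [41, 22] + [-42, -24] = [-1, -2]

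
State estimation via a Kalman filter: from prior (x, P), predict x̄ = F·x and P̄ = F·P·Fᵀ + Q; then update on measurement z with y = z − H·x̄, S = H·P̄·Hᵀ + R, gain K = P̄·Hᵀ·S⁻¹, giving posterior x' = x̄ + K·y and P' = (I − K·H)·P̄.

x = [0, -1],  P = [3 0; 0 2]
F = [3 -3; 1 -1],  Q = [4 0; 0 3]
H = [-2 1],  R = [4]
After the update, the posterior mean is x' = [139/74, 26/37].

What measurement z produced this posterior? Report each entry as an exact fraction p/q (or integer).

x̄ = F·x = [3, 1]
P̄ = F·P·Fᵀ + Q = [49 15; 15 8]
S = H·P̄·Hᵀ + R = [148]
K = P̄·Hᵀ·S⁻¹ = [-83/148; -11/74]
x' − x̄ = [-83/74, -11/37] = K·y
y = (KᵀK)⁻¹·Kᵀ·(x' − x̄) = [2]
z = y + H·x̄ = [2] + [-5] = [-3]

z = [-3]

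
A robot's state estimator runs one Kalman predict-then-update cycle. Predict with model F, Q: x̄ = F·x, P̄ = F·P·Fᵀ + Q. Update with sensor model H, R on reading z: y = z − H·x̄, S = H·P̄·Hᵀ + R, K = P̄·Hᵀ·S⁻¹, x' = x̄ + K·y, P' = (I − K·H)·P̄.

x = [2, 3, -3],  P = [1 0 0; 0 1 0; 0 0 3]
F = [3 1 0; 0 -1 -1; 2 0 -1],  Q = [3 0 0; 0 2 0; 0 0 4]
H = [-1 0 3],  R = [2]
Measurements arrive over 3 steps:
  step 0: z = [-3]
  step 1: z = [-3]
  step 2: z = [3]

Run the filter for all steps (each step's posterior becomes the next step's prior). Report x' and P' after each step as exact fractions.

step 0: x' = [209/26, -25/13, 47/26], P' = [989/78 -64/39 111/26; -64/39 184/39 -6/13; 111/26 -6/13 43/26]
step 1: x' = [53907/8186, 1039/8186, 11011/8186], P' = [541495/8186 -99109/8186 184105/8186; -99109/8186 60975/8186 -33039/8186; 184105/8186 -33039/8186 64355/8186]
step 2: x' = [17613371/2931781, -2639401/2931781, 8871632/2931781], P' = [288512613/2931781 -48806838/2931781 98324267/2931781; -48806838/2931781 24920148/2931781 -16357682/2931781; 98324267/2931781 -16357682/2931781 34140423/2931781]

step 0: x̄ = F·x = [9, 0, 7]
step 0: P̄ = F·P·Fᵀ + Q = [13 -1 6; -1 6 3; 6 3 11]
step 0: y = z − H·x̄ = [-15]
step 0: S = H·P̄·Hᵀ + R = [78]
step 0: K = P̄·Hᵀ·S⁻¹ = [5/78; 5/39; 9/26]
step 0: x' = x̄ + K·y = [209/26, -25/13, 47/26]
step 0: P' = (I − K·H)·P̄ = [989/78 -64/39 111/26; -64/39 184/39 -6/13; 111/26 -6/13 43/26]
step 1: x̄ = F·x = [577/26, 3/26, 371/26]
step 1: P̄ = F·P·Fᵀ + Q = [8735/78 -947/78 4715/78; -947/78 581/78 -317/78; 4715/78 -317/78 3065/78]
step 1: y = z − H·x̄ = [-307/13]
step 1: S = H·P̄·Hᵀ + R = [4093/39]
step 1: K = P̄·Hᵀ·S⁻¹ = [2705/4093; -2/4093; 2240/4093]
step 1: x' = x̄ + K·y = [53907/8186, 1039/8186, 11011/8186]
step 1: P' = (I − K·H)·P̄ = [541495/8186 -99109/8186 184105/8186; -99109/8186 60975/8186 -33039/8186; 184105/8186 -33039/8186 64355/8186]
step 2: x̄ = F·x = [81380/4093, -6025/4093, 96803/8186]
step 2: P̄ = F·P·Fᵀ + Q = [2182167/4093 -141462/4093 1265738/4093; -141462/4093 37812/4093 -69338/4093; 1265738/4093 -69338/4093 1526659/8186]
step 2: y = z − H·x̄ = [-103091/8186]
step 2: S = H·P̄·Hᵀ + R = [2931781/8186]
step 2: K = P̄·Hᵀ·S⁻¹ = [3230094/2931781; -133104/2931781; 2048501/2931781]
step 2: x' = x̄ + K·y = [17613371/2931781, -2639401/2931781, 8871632/2931781]
step 2: P' = (I − K·H)·P̄ = [288512613/2931781 -48806838/2931781 98324267/2931781; -48806838/2931781 24920148/2931781 -16357682/2931781; 98324267/2931781 -16357682/2931781 34140423/2931781]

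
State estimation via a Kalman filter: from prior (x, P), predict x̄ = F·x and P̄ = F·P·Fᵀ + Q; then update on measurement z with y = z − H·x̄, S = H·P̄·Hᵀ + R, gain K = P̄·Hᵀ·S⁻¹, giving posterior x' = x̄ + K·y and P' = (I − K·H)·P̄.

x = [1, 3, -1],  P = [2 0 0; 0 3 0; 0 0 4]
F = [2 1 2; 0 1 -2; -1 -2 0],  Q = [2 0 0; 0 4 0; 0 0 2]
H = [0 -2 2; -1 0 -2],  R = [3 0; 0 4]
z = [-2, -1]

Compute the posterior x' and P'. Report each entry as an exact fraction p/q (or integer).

x̄ = F·x = [3, 5, -7]
P̄ = F·P·Fᵀ + Q = [29 -13 -10; -13 23 -6; -10 -6 16]
y = z − H·x̄ = [22, -12]
S = H·P̄·Hᵀ + R = [207 -94; -94 57]
K = P̄·Hᵀ·S⁻¹ = [-504/2963 -1299/2963; -956/2963 -277/2963; 440/2963 -418/2963]
x' = x̄ + K·y = [13389/2963, -2893/2963, -6045/2963]
P' = (I − K·H)·P̄ = [77260/2963 -35276/2963 -36032/2963; -35276/2963 19626/2963 18192/2963; -36032/2963 18192/2963 18852/2963]

x' = [13389/2963, -2893/2963, -6045/2963]
P' = [77260/2963 -35276/2963 -36032/2963; -35276/2963 19626/2963 18192/2963; -36032/2963 18192/2963 18852/2963]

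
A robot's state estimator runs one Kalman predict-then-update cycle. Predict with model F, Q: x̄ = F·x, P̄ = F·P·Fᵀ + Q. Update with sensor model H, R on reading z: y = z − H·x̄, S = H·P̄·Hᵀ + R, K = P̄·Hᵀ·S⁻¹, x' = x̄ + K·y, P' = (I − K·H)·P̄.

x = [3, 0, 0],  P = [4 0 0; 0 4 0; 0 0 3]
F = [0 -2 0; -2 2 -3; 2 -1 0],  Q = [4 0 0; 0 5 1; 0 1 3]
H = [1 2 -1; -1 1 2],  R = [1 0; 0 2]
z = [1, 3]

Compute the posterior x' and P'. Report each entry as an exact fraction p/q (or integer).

x' = [-3400/25743, 8785/8581, 25300/25743]
P' = [382060/25743 -26356/8581 224984/25743; -26356/8581 7490/8581 -14872/8581; 224984/25743 -14872/8581 141493/25743]

x̄ = F·x = [0, -6, 6]
P̄ = F·P·Fᵀ + Q = [20 -16 8; -16 64 -23; 8 -23 23]
y = z − H·x̄ = [19, -3]
S = H·P̄·Hᵀ + R = [312 33; 33 86]
K = P̄·Hᵀ·S⁻¹ = [-1060/25743 -1860/8581; 3496/8581 2051/8581; -5741/25743 2231/8581]
x' = x̄ + K·y = [-3400/25743, 8785/8581, 25300/25743]
P' = (I − K·H)·P̄ = [382060/25743 -26356/8581 224984/25743; -26356/8581 7490/8581 -14872/8581; 224984/25743 -14872/8581 141493/25743]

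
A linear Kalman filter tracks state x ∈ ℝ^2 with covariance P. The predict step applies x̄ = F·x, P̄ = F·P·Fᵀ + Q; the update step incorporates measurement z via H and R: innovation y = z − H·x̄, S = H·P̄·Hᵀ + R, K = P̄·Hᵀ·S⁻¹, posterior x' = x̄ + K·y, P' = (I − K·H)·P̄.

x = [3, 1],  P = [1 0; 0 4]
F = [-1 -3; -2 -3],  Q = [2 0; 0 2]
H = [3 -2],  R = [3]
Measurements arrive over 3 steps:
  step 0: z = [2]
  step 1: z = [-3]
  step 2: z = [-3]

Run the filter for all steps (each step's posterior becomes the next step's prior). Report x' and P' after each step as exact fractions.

step 0: x' = [-157/33, -89/11], P' = [893/66 213/11; 213/11 312/11]
step 1: x' = [-20159/11987, -14487/11987], P' = [587951/11987 857400/11987; 857400/11987 1258152/11987]
step 2: x' = [-15670991/7114542, -2153928/1185757], P' = [393394255/7114542 95646729/1185757; 95646729/1185757 140302164/1185757]

step 0: x̄ = F·x = [-6, -9]
step 0: P̄ = F·P·Fᵀ + Q = [39 38; 38 42]
step 0: y = z − H·x̄ = [2]
step 0: S = H·P̄·Hᵀ + R = [66]
step 0: K = P̄·Hᵀ·S⁻¹ = [41/66; 5/11]
step 0: x' = x̄ + K·y = [-157/33, -89/11]
step 0: P' = (I − K·H)·P̄ = [893/66 213/11; 213/11 312/11]
step 1: x̄ = F·x = [958/33, 1115/33]
step 1: P̄ = F·P·Fᵀ + Q = [25541/66 15068/33; 15068/33 17944/33]
step 1: y = z − H·x̄ = [-743/33]
step 1: S = H·P̄·Hᵀ + R = [11987/66]
step 1: K = P̄·Hᵀ·S⁻¹ = [16351/11987; 18632/11987]
step 1: x' = x̄ + K·y = [-20159/11987, -14487/11987]
step 1: P' = (I − K·H)·P̄ = [587951/11987 857400/11987; 857400/11987 1258152/11987]
step 2: x̄ = F·x = [63620/11987, 83779/11987]
step 2: P̄ = F·P·Fᵀ + Q = [17079693/11987 20215870/11987; 20215870/11987 23987946/11987]
step 2: y = z − H·x̄ = [-59263/11987]
step 2: S = H·P̄·Hᵀ + R = [7114542/11987]
step 2: K = P̄·Hᵀ·S⁻¹ = [10807339/7114542; 2111953/1185757]
step 2: x' = x̄ + K·y = [-15670991/7114542, -2153928/1185757]
step 2: P' = (I − K·H)·P̄ = [393394255/7114542 95646729/1185757; 95646729/1185757 140302164/1185757]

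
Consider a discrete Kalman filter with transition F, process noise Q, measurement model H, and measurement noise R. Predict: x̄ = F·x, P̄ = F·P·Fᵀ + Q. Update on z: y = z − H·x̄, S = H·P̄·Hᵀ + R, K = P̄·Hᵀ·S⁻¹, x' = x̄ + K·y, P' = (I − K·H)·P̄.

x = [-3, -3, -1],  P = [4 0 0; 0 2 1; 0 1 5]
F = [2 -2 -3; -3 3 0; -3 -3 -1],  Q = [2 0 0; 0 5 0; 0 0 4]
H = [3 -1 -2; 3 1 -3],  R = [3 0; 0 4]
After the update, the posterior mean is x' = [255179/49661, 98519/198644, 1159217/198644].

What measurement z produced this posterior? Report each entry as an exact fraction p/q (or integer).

x̄ = F·x = [3, 0, 19]
P̄ = F·P·Fᵀ + Q = [83 -45 14; -45 59 15; 14 15 69]
S = H·P̄·Hᵀ + R = [1247 907; 907 819]
K = P̄·Hᵀ·S⁻¹ = [17730/49661 -9812/49661; -73709/198644 52281/198644; 45141/198644 -86373/198644]
x' − x̄ = [106196/49661, 98519/198644, -2615019/198644] = K·y
y = (KᵀK)⁻¹·Kᵀ·(x' − x̄) = [32, 47]
z = y + H·x̄ = [32, 47] + [-29, -48] = [3, -1]

z = [3, -1]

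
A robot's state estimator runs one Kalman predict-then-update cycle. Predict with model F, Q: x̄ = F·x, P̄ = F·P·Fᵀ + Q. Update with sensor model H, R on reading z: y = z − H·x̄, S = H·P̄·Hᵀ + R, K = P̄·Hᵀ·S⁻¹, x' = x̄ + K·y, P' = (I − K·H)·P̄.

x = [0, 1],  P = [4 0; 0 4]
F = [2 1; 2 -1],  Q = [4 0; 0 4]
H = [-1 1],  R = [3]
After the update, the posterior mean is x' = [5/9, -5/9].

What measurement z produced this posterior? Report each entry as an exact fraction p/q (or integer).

x̄ = F·x = [1, -1]
P̄ = F·P·Fᵀ + Q = [24 12; 12 24]
S = H·P̄·Hᵀ + R = [27]
K = P̄·Hᵀ·S⁻¹ = [-4/9; 4/9]
x' − x̄ = [-4/9, 4/9] = K·y
y = (KᵀK)⁻¹·Kᵀ·(x' − x̄) = [1]
z = y + H·x̄ = [1] + [-2] = [-1]

z = [-1]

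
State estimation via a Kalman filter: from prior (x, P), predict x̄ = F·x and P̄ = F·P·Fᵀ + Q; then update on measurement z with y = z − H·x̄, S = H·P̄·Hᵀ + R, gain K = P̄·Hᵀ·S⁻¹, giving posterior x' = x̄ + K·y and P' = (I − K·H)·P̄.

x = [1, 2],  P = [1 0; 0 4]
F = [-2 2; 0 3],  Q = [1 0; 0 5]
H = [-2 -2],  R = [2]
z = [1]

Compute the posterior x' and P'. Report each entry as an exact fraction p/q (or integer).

x̄ = F·x = [2, 6]
P̄ = F·P·Fᵀ + Q = [21 24; 24 41]
y = z − H·x̄ = [17]
S = H·P̄·Hᵀ + R = [442]
K = P̄·Hᵀ·S⁻¹ = [-45/221; -5/17]
x' = x̄ + K·y = [-19/13, 1]
P' = (I − K·H)·P̄ = [591/221 -42/17; -42/17 47/17]

x' = [-19/13, 1]
P' = [591/221 -42/17; -42/17 47/17]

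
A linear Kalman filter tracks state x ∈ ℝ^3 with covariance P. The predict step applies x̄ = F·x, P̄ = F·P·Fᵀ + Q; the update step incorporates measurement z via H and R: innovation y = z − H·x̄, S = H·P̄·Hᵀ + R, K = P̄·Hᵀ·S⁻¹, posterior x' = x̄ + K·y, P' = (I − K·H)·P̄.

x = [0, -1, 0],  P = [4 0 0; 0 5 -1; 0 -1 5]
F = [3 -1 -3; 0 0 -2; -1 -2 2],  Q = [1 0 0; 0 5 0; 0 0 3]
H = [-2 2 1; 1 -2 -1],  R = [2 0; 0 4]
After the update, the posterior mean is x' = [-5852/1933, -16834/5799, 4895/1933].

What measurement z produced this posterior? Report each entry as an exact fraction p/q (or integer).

x̄ = F·x = [1, 0, 2]
P̄ = F·P·Fᵀ + Q = [81 28 -36; 28 25 -24; -36 -24 55]
S = H·P̄·Hᵀ + R = [305 -161; -161 104]
K = P̄·Hᵀ·S⁻¹ = [-1649/1933 -1419/1933; -2798/5799 -4220/5799; 431/1933 -132/1933]
x' − x̄ = [-7785/1933, -16834/5799, 1029/1933] = K·y
y = (KᵀK)⁻¹·Kᵀ·(x' − x̄) = [3, 2]
z = y + H·x̄ = [3, 2] + [0, -1] = [3, 1]

z = [3, 1]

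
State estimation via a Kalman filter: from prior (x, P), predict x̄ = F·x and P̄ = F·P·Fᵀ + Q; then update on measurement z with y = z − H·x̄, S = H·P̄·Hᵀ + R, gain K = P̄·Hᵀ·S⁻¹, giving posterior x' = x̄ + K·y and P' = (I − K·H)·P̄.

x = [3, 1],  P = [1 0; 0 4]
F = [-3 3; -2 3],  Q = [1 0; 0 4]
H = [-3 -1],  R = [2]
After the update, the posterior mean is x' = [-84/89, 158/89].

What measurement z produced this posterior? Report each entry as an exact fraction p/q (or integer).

x̄ = F·x = [-6, -3]
P̄ = F·P·Fᵀ + Q = [46 42; 42 44]
S = H·P̄·Hᵀ + R = [712]
K = P̄·Hᵀ·S⁻¹ = [-45/178; -85/356]
x' − x̄ = [450/89, 425/89] = K·y
y = (KᵀK)⁻¹·Kᵀ·(x' − x̄) = [-20]
z = y + H·x̄ = [-20] + [21] = [1]

z = [1]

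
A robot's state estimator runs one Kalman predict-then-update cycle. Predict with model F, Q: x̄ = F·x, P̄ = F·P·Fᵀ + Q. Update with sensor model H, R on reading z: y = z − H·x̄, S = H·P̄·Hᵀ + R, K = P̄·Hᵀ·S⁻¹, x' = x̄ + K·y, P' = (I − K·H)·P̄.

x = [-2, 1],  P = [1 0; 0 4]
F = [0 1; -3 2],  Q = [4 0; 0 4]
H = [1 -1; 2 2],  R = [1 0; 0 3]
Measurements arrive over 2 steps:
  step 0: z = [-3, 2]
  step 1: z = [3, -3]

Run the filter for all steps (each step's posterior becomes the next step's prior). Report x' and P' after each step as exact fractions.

step 0: x' = [-1461/1483, 3082/1483], P' = [600/1483 -72/1483; -72/1483 1263/2966]
step 1: x' = [1735738/2350635, -876857/470127], P' = [930929/2350635 -23698/470127; -23698/470127 195976/470127]

step 0: x̄ = F·x = [1, 8]
step 0: P̄ = F·P·Fᵀ + Q = [8 8; 8 29]
step 0: y = z − H·x̄ = [4, -16]
step 0: S = H·P̄·Hᵀ + R = [22 -42; -42 215]
step 0: K = P̄·Hᵀ·S⁻¹ = [672/1483 352/1483; -1407/2966 373/1483]
step 0: x' = x̄ + K·y = [-1461/1483, 3082/1483]
step 0: P' = (I − K·H)·P̄ = [600/1483 -72/1483; -72/1483 1263/2966]
step 1: x̄ = F·x = [3082/1483, 10547/1483]
step 1: P̄ = F·P·Fᵀ + Q = [13127/2966 1479/1483; 1479/1483 14722/1483]
step 1: y = z − H·x̄ = [11914/1483, -31707/1483]
step 1: S = H·P̄·Hᵀ + R = [39621/2966 -16317/1483; -16317/1483 101423/1483]
step 1: K = P̄·Hᵀ·S⁻¹ = [149917/335805 180542/783545; -31382/67161 38284/156709]
step 1: x' = x̄ + K·y = [1735738/2350635, -876857/470127]
step 1: P' = (I − K·H)·P̄ = [930929/2350635 -23698/470127; -23698/470127 195976/470127]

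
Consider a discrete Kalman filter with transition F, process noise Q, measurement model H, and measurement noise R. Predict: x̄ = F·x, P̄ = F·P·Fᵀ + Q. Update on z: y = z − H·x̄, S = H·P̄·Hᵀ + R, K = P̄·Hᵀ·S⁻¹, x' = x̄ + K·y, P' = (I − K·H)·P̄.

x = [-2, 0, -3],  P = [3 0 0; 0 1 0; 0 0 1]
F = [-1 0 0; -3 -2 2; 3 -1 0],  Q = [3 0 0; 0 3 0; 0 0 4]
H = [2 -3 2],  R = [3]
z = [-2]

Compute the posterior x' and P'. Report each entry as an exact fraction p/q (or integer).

x' = [1036/617, -876/617, -2976/617]
P' = [2613/617 735/617 -1560/617; 735/617 2130/617 2241/617; -1560/617 2241/617 5103/617]

x̄ = F·x = [2, 0, -6]
P̄ = F·P·Fᵀ + Q = [6 9 -9; 9 38 -25; -9 -25 32]
y = z − H·x̄ = [6]
S = H·P̄·Hᵀ + R = [617]
K = P̄·Hᵀ·S⁻¹ = [-33/617; -146/617; 121/617]
x' = x̄ + K·y = [1036/617, -876/617, -2976/617]
P' = (I − K·H)·P̄ = [2613/617 735/617 -1560/617; 735/617 2130/617 2241/617; -1560/617 2241/617 5103/617]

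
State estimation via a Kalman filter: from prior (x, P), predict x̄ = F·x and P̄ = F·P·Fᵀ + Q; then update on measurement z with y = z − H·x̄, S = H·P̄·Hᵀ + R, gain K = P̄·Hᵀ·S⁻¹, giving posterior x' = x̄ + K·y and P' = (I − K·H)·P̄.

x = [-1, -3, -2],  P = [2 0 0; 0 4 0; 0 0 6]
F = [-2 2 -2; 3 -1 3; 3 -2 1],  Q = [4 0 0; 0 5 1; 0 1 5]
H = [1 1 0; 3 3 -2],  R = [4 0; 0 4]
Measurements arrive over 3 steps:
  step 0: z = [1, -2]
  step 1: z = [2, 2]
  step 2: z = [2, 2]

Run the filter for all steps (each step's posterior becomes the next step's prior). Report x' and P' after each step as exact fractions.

step 0: x̄ = F·x = [0, -6, 1]
step 0: P̄ = F·P·Fᵀ + Q = [52 -56 -40; -56 81 45; -40 45 45]
step 0: y = z − H·x̄ = [7, 18]
step 0: S = H·P̄·Hᵀ + R = [25 53; 53 313]
step 0: K = P̄·Hᵀ·S⁻¹ = [-607/627 239/627; 2155/1254 -425/1254; 1385/1254 -535/1254]
step 0: x' = x̄ + K·y = [53/627, -89/1254, 1319/1254]
step 0: P' = (I − K·H)·P̄ = [13924/627 -16352/627 -4120/627; -16352/627 20662/627 6890/627; -4120/627 6890/627 4690/627]
step 1: x̄ = F·x = [-1514/627, 2182/627, 55/38]
step 1: P̄ = F·P·Fᵀ + Q = [202348/627 -179264/627 -8024/19; -179264/627 173935/627 6995/19; -8024/19 6995/19 10901/19]
step 1: y = z − H·x̄ = [586/627, 355/209]
step 1: S = H·P̄·Hᵀ + R = [20263/627 40393/209; 40393/209 669573/209]
step 1: K = P̄·Hᵀ·S⁻¹ = [-1740901/1729022 1861427/5187066; 6270273/3458044 -3601675/10374132; 2081255/1729022 -2497583/5187066]
step 1: x' = x̄ + K·y = [-4748167/1729022, 15855243/3458044, 1516795/864511]
step 1: P' = (I − K·H)·P̄ = [44229512/2593533 -54674918/2593533 -17529536/2593533; -54674918/2593533 73485737/2593533 30017066/2593533; -17529536/2593533 30017066/2593533 21228878/2593533]
step 2: x̄ = F·x = [19284397/1729022, -26142705/3458044, -13533077/864511]
step 2: P̄ = F·P·Fᵀ + Q = [623177168/2593533 -526630198/2593533 -828188272/2593533; -526630198/2593533 507994376/2593533 682917617/2593533; -828188272/2593533 682917617/2593533 1157058635/2593533]
step 2: y = z − H·x̄ = [-5510001/3458044, -138626795/3458044]
step 2: S = H·P̄·Hᵀ + R = [88285280/2593533 524274754/2593533; 524274754/2593533 7083056864/2593533]
step 2: K = P̄·Hᵀ·S⁻¹ = [-32426823123/33782647147 11681705695/33782647147; 59126413406/33782647147 -11157430941/33782647147; 79574496095/67565294294 -32121537605/67565294294]
step 2: x' = x̄ + K·y = [-39840335811/33782647147, 195348882957/67565294294, 51616598106/33782647147]
step 2: P' = (I − K·H)·P̄ = [559269043772/33782647147 -688976336264/33782647147 -217924350128/33782647147; -688976336264/33782647147 925481989888/33782647147 377073342318/33782647147; -217924350128/33782647147 377073342318/33782647147 270845025890/33782647147]

step 0: x' = [53/627, -89/1254, 1319/1254], P' = [13924/627 -16352/627 -4120/627; -16352/627 20662/627 6890/627; -4120/627 6890/627 4690/627]
step 1: x' = [-4748167/1729022, 15855243/3458044, 1516795/864511], P' = [44229512/2593533 -54674918/2593533 -17529536/2593533; -54674918/2593533 73485737/2593533 30017066/2593533; -17529536/2593533 30017066/2593533 21228878/2593533]
step 2: x' = [-39840335811/33782647147, 195348882957/67565294294, 51616598106/33782647147], P' = [559269043772/33782647147 -688976336264/33782647147 -217924350128/33782647147; -688976336264/33782647147 925481989888/33782647147 377073342318/33782647147; -217924350128/33782647147 377073342318/33782647147 270845025890/33782647147]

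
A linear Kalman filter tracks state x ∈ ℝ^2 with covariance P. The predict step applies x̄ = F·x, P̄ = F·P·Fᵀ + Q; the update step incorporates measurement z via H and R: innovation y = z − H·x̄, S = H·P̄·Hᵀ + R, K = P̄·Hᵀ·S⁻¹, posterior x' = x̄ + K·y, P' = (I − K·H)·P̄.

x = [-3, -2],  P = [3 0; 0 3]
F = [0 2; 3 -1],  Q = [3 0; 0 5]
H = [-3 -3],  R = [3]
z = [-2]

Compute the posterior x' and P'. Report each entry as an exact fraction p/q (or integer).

x' = [-29/23, 42/23]
P' = [1482/115 -1473/115; -1473/115 1502/115]

x̄ = F·x = [-4, -7]
P̄ = F·P·Fᵀ + Q = [15 -6; -6 35]
y = z − H·x̄ = [-35]
S = H·P̄·Hᵀ + R = [345]
K = P̄·Hᵀ·S⁻¹ = [-9/115; -29/115]
x' = x̄ + K·y = [-29/23, 42/23]
P' = (I − K·H)·P̄ = [1482/115 -1473/115; -1473/115 1502/115]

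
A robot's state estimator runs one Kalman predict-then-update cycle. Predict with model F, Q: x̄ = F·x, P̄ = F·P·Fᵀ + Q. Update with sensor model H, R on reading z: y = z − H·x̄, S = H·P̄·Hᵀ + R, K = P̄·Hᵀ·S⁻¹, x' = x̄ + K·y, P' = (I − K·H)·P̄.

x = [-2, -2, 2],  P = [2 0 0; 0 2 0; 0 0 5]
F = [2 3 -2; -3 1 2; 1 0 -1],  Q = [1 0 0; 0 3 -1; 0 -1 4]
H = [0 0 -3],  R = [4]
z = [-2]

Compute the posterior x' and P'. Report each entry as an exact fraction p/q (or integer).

x' = [-854/103, 110/103, 50/103]
P' = [3077/103 -536/103 56/103; -536/103 1828/103 -68/103; 56/103 -68/103 44/103]

x̄ = F·x = [-14, 8, -4]
P̄ = F·P·Fᵀ + Q = [47 -26 14; -26 43 -17; 14 -17 11]
y = z − H·x̄ = [-14]
S = H·P̄·Hᵀ + R = [103]
K = P̄·Hᵀ·S⁻¹ = [-42/103; 51/103; -33/103]
x' = x̄ + K·y = [-854/103, 110/103, 50/103]
P' = (I − K·H)·P̄ = [3077/103 -536/103 56/103; -536/103 1828/103 -68/103; 56/103 -68/103 44/103]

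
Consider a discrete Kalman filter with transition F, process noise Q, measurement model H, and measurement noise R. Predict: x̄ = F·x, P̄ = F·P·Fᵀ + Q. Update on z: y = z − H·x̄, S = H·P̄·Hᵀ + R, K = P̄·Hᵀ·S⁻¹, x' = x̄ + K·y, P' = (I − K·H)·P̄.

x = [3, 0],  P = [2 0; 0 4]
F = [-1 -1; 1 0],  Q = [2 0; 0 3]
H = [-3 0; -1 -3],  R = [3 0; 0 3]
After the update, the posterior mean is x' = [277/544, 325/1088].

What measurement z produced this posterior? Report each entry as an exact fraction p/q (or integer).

z = [-2, -1]

x̄ = F·x = [-3, 3]
P̄ = F·P·Fᵀ + Q = [8 -2; -2 5]
S = H·P̄·Hᵀ + R = [75 6; 6 44]
K = P̄·Hᵀ·S⁻¹ = [-87/272 -1/544; 57/544 -337/1088]
x' − x̄ = [1909/544, -2939/1088] = K·y
y = (KᵀK)⁻¹·Kᵀ·(x' − x̄) = [-11, 5]
z = y + H·x̄ = [-11, 5] + [9, -6] = [-2, -1]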